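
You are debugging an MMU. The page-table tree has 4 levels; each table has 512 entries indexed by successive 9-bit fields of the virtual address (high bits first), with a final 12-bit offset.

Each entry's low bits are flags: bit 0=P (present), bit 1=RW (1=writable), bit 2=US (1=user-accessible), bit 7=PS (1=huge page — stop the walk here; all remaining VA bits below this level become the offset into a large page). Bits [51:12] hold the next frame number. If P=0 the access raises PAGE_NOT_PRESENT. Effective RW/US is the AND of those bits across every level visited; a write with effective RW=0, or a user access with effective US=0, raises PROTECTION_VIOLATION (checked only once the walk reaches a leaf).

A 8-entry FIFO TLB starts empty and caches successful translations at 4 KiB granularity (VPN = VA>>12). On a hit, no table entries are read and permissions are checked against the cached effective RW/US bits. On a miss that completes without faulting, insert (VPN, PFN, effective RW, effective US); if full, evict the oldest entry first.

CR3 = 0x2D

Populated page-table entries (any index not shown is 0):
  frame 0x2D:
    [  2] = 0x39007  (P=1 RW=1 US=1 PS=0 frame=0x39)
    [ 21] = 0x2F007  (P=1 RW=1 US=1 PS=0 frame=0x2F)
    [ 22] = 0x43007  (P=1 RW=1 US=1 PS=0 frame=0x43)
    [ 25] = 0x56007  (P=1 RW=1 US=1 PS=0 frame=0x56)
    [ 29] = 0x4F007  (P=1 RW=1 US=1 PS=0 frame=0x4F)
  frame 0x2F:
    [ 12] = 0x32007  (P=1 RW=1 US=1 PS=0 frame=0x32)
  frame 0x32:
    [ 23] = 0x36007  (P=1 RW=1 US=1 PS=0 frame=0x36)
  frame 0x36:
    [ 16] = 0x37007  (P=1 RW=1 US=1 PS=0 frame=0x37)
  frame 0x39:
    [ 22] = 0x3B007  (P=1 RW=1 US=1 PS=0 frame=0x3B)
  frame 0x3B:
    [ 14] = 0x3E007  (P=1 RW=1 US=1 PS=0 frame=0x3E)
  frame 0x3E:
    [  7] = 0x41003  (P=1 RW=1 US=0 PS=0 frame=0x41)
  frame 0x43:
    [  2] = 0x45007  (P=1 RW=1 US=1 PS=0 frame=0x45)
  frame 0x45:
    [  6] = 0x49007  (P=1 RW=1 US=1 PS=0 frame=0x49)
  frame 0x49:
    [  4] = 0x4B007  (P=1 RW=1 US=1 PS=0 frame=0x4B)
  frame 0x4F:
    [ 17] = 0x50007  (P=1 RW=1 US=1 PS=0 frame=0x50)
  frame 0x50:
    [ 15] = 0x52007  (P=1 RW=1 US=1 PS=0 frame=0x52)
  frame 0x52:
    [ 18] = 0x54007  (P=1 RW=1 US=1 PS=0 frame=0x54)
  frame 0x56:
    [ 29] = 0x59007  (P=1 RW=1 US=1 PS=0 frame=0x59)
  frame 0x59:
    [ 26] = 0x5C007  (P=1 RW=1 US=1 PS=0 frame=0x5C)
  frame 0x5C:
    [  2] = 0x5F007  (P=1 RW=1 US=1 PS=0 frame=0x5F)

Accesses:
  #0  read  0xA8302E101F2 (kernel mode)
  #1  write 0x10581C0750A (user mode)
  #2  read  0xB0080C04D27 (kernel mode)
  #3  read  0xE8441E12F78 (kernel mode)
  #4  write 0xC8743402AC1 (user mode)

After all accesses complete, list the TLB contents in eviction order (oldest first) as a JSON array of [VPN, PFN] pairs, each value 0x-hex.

Walk each access:
#0 VA=0xA8302E101F2 (r,kernel):
  L0: frame=0x2D idx=21 entry=0x2F007 [P=1 RW=1 US=1 PS=0]
  L1: frame=0x2F idx=12 entry=0x32007 [P=1 RW=1 US=1 PS=0]
  L2: frame=0x32 idx=23 entry=0x36007 [P=1 RW=1 US=1 PS=0]
  L3: frame=0x36 idx=16 entry=0x37007 [P=1 RW=1 US=1 PS=0]
  ⇒ phys 0x371F2  [4 reads]
#1 VA=0x10581C0750A (w,user):
  L0: frame=0x2D idx=2 entry=0x39007 [P=1 RW=1 US=1 PS=0]
  L1: frame=0x39 idx=22 entry=0x3B007 [P=1 RW=1 US=1 PS=0]
  L2: frame=0x3B idx=14 entry=0x3E007 [P=1 RW=1 US=1 PS=0]
  L3: frame=0x3E idx=7 entry=0x41003 [P=1 RW=1 US=0 PS=0]
  → PROTECTION_VIOLATION  (4 entries read)
#2 VA=0xB0080C04D27 (r,kernel):
  L0: frame=0x2D idx=22 entry=0x43007 [P=1 RW=1 US=1 PS=0]
  L1: frame=0x43 idx=2 entry=0x45007 [P=1 RW=1 US=1 PS=0]
  L2: frame=0x45 idx=6 entry=0x49007 [P=1 RW=1 US=1 PS=0]
  L3: frame=0x49 idx=4 entry=0x4B007 [P=1 RW=1 US=1 PS=0]
  ⇒ phys 0x4BD27  [4 reads]
#3 VA=0xE8441E12F78 (r,kernel):
  L0: frame=0x2D idx=29 entry=0x4F007 [P=1 RW=1 US=1 PS=0]
  L1: frame=0x4F idx=17 entry=0x50007 [P=1 RW=1 US=1 PS=0]
  L2: frame=0x50 idx=15 entry=0x52007 [P=1 RW=1 US=1 PS=0]
  L3: frame=0x52 idx=18 entry=0x54007 [P=1 RW=1 US=1 PS=0]
  ⇒ phys 0x54F78  [4 reads]
#4 VA=0xC8743402AC1 (w,user):
  L0: frame=0x2D idx=25 entry=0x56007 [P=1 RW=1 US=1 PS=0]
  L1: frame=0x56 idx=29 entry=0x59007 [P=1 RW=1 US=1 PS=0]
  L2: frame=0x59 idx=26 entry=0x5C007 [P=1 RW=1 US=1 PS=0]
  L3: frame=0x5C idx=2 entry=0x5F007 [P=1 RW=1 US=1 PS=0]
  ⇒ phys 0x5FAC1  [4 reads]

TLB: [["0xA8302E10", "0x37"], ["0xB0080C04", "0x4B"], ["0xE8441E12", "0x54"], ["0xC8743402", "0x5F"]]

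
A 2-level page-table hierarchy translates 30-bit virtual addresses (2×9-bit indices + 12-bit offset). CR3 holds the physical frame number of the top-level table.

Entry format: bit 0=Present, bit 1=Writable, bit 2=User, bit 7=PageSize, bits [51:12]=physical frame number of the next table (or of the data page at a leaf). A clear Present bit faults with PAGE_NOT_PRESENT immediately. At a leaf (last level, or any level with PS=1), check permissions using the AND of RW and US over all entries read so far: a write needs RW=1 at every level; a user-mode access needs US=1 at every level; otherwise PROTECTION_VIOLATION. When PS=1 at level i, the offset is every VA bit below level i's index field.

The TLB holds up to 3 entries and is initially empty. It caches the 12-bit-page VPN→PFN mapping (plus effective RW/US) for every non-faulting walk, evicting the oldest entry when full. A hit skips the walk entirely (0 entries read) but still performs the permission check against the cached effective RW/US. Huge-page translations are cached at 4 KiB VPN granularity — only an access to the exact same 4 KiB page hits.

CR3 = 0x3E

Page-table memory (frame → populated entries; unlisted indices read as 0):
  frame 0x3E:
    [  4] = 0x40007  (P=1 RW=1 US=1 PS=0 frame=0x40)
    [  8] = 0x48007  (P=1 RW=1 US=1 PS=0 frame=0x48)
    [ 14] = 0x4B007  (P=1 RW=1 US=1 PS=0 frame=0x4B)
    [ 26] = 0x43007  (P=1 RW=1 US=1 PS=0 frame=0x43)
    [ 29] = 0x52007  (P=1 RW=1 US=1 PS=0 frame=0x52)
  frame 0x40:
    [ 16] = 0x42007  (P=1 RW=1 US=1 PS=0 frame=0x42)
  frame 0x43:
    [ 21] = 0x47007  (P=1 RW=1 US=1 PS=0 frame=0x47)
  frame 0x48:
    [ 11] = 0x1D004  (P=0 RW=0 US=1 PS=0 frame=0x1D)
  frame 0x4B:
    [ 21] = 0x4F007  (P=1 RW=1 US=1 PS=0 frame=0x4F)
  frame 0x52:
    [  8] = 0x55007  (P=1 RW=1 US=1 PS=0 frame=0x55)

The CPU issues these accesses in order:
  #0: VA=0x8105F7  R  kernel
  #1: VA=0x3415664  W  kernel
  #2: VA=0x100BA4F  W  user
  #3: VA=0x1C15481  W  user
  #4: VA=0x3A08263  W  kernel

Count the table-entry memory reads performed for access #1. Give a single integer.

Walk each access:
#0 VA=0x8105F7 (r,kernel):
  [0] read 0x3E idx=4: raw=0x40007 flags P=1 W=1 U=1 S=0
  [1] read 0x40 idx=16: raw=0x42007 flags P=1 W=1 U=1 S=0
  ✓ 0x425F7  — 2 lookups
#1 VA=0x3415664 (w,kernel):
  [0] read 0x3E idx=26: raw=0x43007 flags P=1 W=1 U=1 S=0
  [1] read 0x43 idx=21: raw=0x47007 flags P=1 W=1 U=1 S=0
  ✓ 0x47664  — 2 lookups
#2 VA=0x100BA4F (w,user):
  [0] read 0x3E idx=8: raw=0x48007 flags P=1 W=1 U=1 S=0
  [1] read 0x48 idx=11: raw=0x1D004 flags P=0 W=0 U=1 S=0
  → PAGE_NOT_PRESENT  (2 entries read)
#3 VA=0x1C15481 (w,user):
  [0] read 0x3E idx=14: raw=0x4B007 flags P=1 W=1 U=1 S=0
  [1] read 0x4B idx=21: raw=0x4F007 flags P=1 W=1 U=1 S=0
  ✓ 0x4F481  — 2 lookups
#4 VA=0x3A08263 (w,kernel):
  [0] read 0x3E idx=29: raw=0x52007 flags P=1 W=1 U=1 S=0
  [1] read 0x52 idx=8: raw=0x55007 flags P=1 W=1 U=1 S=0
  ✓ 0x55263  — 2 lookups

Entries read for #1: 2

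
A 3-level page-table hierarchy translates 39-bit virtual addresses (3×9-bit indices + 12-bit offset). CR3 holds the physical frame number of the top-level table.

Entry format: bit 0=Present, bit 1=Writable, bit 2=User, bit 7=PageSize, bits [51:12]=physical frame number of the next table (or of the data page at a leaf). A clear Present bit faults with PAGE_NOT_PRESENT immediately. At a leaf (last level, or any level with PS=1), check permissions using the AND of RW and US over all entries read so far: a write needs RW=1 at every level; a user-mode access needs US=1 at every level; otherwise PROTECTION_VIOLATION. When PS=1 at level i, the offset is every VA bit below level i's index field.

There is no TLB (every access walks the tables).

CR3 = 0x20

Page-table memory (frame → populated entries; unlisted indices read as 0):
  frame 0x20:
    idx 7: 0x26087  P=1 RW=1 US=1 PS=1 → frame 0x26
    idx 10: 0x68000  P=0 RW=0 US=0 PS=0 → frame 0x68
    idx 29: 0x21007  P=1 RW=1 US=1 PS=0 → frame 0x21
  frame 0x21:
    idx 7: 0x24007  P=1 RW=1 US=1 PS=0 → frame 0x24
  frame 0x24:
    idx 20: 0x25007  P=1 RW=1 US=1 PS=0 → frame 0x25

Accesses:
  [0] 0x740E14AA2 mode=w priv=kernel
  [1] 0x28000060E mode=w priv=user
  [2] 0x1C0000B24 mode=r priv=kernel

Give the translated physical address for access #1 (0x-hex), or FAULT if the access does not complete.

Walk each access:
#0 VA=0x740E14AA2 (w,kernel):
  L0: frame=0x20 idx=29 entry=0x21007 [P=1 RW=1 US=1 PS=0]
  L1: frame=0x21 idx=7 entry=0x24007 [P=1 RW=1 US=1 PS=0]
  L2: frame=0x24 idx=20 entry=0x25007 [P=1 RW=1 US=1 PS=0]
  → PA=0x25AA2  (3 entries read)
#1 VA=0x28000060E (w,user):
  L0: frame=0x20 idx=10 entry=0x68000 [P=0 RW=0 US=0 PS=0]
  → PAGE_NOT_PRESENT  (1 entries read)
#2 VA=0x1C0000B24 (r,kernel):
  L0: frame=0x20 idx=7 entry=0x26087 [P=1 RW=1 US=1 PS=1]
  → PA=0x26B24 (huge @L0)  (1 entries read)

Access #1 PA: FAULT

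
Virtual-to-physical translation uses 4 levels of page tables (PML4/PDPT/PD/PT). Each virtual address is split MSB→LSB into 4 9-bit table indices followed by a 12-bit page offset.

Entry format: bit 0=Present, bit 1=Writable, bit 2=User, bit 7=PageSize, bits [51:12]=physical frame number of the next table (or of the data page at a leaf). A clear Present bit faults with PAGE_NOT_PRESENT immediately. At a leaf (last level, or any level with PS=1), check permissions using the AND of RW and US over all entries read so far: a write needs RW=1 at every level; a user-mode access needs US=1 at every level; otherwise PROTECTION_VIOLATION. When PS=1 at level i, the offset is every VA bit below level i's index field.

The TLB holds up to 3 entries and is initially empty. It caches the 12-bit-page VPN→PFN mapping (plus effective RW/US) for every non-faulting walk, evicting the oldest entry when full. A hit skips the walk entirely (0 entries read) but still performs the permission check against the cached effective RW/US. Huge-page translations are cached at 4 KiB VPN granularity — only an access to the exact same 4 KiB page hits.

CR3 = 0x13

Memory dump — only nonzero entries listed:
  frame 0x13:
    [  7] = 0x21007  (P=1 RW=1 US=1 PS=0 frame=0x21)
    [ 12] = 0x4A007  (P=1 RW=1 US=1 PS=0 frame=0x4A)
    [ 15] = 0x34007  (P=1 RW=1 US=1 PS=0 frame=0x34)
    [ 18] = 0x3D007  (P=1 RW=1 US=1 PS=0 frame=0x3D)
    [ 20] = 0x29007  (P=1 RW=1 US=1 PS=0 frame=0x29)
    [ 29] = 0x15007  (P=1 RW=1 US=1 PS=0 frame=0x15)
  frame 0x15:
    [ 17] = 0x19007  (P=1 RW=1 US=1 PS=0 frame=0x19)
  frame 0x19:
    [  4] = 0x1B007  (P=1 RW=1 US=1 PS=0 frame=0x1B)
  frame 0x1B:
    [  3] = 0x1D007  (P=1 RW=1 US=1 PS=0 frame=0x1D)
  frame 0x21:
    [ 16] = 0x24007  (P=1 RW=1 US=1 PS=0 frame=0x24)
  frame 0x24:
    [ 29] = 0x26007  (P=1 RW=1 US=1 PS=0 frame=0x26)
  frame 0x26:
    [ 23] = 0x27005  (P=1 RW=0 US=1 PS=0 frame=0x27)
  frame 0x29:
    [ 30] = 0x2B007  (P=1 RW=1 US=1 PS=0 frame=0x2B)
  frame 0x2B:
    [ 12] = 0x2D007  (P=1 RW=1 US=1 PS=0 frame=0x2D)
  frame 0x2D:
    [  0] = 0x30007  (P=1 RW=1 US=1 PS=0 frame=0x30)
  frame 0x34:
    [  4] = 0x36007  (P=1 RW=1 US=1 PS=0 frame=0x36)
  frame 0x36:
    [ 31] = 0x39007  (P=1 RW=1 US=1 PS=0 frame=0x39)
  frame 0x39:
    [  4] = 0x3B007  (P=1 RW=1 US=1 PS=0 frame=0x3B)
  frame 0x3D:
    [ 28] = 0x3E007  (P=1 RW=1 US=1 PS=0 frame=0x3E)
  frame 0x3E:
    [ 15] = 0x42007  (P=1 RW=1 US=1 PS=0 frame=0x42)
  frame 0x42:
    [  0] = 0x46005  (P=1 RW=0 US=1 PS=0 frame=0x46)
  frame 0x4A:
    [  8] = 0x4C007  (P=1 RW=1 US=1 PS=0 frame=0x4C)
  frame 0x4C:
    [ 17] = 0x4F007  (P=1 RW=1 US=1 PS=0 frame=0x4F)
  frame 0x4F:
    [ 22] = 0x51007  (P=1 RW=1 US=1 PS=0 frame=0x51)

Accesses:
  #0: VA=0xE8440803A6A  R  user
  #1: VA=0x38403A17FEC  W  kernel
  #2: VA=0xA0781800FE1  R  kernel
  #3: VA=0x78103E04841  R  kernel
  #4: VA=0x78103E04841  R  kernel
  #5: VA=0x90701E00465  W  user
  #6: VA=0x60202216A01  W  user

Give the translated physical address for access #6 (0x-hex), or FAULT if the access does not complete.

Trace:
#0 VA=0xE8440803A6A (r,user):
  [0] read 0x13 idx=29: raw=0x15007 flags P=1 W=1 U=1 S=0
  [1] read 0x15 idx=17: raw=0x19007 flags P=1 W=1 U=1 S=0
  [2] read 0x19 idx=4: raw=0x1B007 flags P=1 W=1 U=1 S=0
  [3] read 0x1B idx=3: raw=0x1D007 flags P=1 W=1 U=1 S=0
  → PA=0x1DA6A  (4 entries read)
#1 VA=0x38403A17FEC (w,kernel):
  [0] read 0x13 idx=7: raw=0x21007 flags P=1 W=1 U=1 S=0
  [1] read 0x21 idx=16: raw=0x24007 flags P=1 W=1 U=1 S=0
  [2] read 0x24 idx=29: raw=0x26007 flags P=1 W=1 U=1 S=0
  [3] read 0x26 idx=23: raw=0x27005 flags P=1 W=0 U=1 S=0
  ✗ PROTECTION_VIOLATION  [4 reads]
#2 VA=0xA0781800FE1 (r,kernel):
  [0] read 0x13 idx=20: raw=0x29007 flags P=1 W=1 U=1 S=0
  [1] read 0x29 idx=30: raw=0x2B007 flags P=1 W=1 U=1 S=0
  [2] read 0x2B idx=12: raw=0x2D007 flags P=1 W=1 U=1 S=0
  [3] read 0x2D idx=0: raw=0x30007 flags P=1 W=1 U=1 S=0
  → PA=0x30FE1  (4 entries read)
#3 VA=0x78103E04841 (r,kernel):
  [0] read 0x13 idx=15: raw=0x34007 flags P=1 W=1 U=1 S=0
  [1] read 0x34 idx=4: raw=0x36007 flags P=1 W=1 U=1 S=0
  [2] read 0x36 idx=31: raw=0x39007 flags P=1 W=1 U=1 S=0
  [3] read 0x39 idx=4: raw=0x3B007 flags P=1 W=1 U=1 S=0
  → PA=0x3B841  (4 entries read)
#4 VA=0x78103E04841 (r,kernel):
  TLB hit vpn=0x78103E04 → PA=0x3B841
#5 VA=0x90701E00465 (w,user):
  [0] read 0x13 idx=18: raw=0x3D007 flags P=1 W=1 U=1 S=0
  [1] read 0x3D idx=28: raw=0x3E007 flags P=1 W=1 U=1 S=0
  [2] read 0x3E idx=15: raw=0x42007 flags P=1 W=1 U=1 S=0
  [3] read 0x42 idx=0: raw=0x46005 flags P=1 W=0 U=1 S=0
  ✗ PROTECTION_VIOLATION  [4 reads]
#6 VA=0x60202216A01 (w,user):
  [0] read 0x13 idx=12: raw=0x4A007 flags P=1 W=1 U=1 S=0
  [1] read 0x4A idx=8: raw=0x4C007 flags P=1 W=1 U=1 S=0
  [2] read 0x4C idx=17: raw=0x4F007 flags P=1 W=1 U=1 S=0
  [3] read 0x4F idx=22: raw=0x51007 flags P=1 W=1 U=1 S=0
  → PA=0x51A01  (4 entries read)

Access #6 PA: 0x51A01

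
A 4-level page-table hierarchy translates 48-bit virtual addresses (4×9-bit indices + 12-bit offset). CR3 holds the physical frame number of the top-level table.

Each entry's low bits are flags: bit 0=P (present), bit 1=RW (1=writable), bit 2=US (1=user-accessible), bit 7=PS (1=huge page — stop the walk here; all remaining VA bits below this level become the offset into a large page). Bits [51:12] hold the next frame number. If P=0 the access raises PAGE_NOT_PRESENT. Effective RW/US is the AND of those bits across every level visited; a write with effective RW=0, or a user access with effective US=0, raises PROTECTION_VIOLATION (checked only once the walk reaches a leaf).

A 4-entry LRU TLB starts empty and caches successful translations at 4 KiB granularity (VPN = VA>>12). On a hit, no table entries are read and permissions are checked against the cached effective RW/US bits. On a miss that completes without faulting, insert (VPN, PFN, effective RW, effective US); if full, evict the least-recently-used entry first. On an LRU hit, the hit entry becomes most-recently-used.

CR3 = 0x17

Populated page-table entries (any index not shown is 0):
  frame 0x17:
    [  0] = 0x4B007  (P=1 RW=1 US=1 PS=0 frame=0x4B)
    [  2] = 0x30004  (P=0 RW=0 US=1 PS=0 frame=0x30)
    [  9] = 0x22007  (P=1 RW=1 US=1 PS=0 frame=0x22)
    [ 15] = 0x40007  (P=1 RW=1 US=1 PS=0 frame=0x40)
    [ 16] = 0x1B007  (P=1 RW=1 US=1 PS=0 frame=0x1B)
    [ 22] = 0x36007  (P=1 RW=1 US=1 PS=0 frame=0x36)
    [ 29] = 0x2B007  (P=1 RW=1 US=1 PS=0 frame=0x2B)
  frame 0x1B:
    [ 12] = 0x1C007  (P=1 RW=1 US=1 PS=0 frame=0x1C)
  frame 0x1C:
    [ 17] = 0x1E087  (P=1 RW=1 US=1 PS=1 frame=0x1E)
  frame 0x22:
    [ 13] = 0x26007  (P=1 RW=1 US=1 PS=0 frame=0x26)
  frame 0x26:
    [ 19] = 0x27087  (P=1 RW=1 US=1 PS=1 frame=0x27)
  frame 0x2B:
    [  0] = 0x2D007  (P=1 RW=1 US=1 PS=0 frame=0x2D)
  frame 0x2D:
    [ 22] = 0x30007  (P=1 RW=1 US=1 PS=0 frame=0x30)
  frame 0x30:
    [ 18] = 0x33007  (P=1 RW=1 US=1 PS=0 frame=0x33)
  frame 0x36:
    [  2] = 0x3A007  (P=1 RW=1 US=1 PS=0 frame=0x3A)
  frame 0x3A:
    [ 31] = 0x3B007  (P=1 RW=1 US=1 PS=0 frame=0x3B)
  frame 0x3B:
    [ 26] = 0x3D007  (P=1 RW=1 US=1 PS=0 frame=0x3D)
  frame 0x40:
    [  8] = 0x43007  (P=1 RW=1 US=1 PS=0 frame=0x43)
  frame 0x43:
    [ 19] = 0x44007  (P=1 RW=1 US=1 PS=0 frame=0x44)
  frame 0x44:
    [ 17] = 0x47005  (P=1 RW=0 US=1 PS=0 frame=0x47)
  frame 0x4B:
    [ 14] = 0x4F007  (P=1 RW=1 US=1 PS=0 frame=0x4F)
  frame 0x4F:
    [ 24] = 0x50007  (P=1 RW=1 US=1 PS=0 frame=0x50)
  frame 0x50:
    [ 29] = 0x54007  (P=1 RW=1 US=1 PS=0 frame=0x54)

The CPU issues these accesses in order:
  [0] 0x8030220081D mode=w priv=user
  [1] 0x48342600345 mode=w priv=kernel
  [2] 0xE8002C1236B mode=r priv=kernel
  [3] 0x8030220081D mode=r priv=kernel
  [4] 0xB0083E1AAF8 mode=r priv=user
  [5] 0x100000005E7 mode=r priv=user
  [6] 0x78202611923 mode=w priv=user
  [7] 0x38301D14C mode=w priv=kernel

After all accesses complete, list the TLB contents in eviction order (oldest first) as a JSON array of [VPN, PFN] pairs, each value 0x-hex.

Walk each access:
#0 VA=0x8030220081D (w,user):
  L0 @0x17[16] → 0x1B007  P=1,RW=1,US=1,PS=0
  L1 @0x1B[12] → 0x1C007  P=1,RW=1,US=1,PS=0
  L2 @0x1C[17] → 0x1E087  P=1,RW=1,US=1,PS=1
  → PA=0x1E81D (huge @L2)  (3 entries read)
#1 VA=0x48342600345 (w,kernel):
  L0 @0x17[9] → 0x22007  P=1,RW=1,US=1,PS=0
  L1 @0x22[13] → 0x26007  P=1,RW=1,US=1,PS=0
  L2 @0x26[19] → 0x27087  P=1,RW=1,US=1,PS=1
  → PA=0x27345 (huge @L2)  (3 entries read)
#2 VA=0xE8002C1236B (r,kernel):
  L0 @0x17[29] → 0x2B007  P=1,RW=1,US=1,PS=0
  L1 @0x2B[0] → 0x2D007  P=1,RW=1,US=1,PS=0
  L2 @0x2D[22] → 0x30007  P=1,RW=1,US=1,PS=0
  L3 @0x30[18] → 0x33007  P=1,RW=1,US=1,PS=0
  → PA=0x3336B  (4 entries read)
#3 VA=0x8030220081D (r,kernel):
  TLB hit vpn=0x80302200 → PA=0x1E81D
#4 VA=0xB0083E1AAF8 (r,user):
  L0 @0x17[22] → 0x36007  P=1,RW=1,US=1,PS=0
  L1 @0x36[2] → 0x3A007  P=1,RW=1,US=1,PS=0
  L2 @0x3A[31] → 0x3B007  P=1,RW=1,US=1,PS=0
  L3 @0x3B[26] → 0x3D007  P=1,RW=1,US=1,PS=0
  → PA=0x3DAF8  (4 entries read)
#5 VA=0x100000005E7 (r,user):
  L0 @0x17[2] → 0x30004  P=0,RW=0,US=1,PS=0
  ✗ PAGE_NOT_PRESENT  [1 reads]
#6 VA=0x78202611923 (w,user):
  L0 @0x17[15] → 0x40007  P=1,RW=1,US=1,PS=0
  L1 @0x40[8] → 0x43007  P=1,RW=1,US=1,PS=0
  L2 @0x43[19] → 0x44007  P=1,RW=1,US=1,PS=0
  L3 @0x44[17] → 0x47005  P=1,RW=0,US=1,PS=0
  ✗ PROTECTION_VIOLATION  [4 reads]
#7 VA=0x38301D14C (w,kernel):
  L0 @0x17[0] → 0x4B007  P=1,RW=1,US=1,PS=0
  L1 @0x4B[14] → 0x4F007  P=1,RW=1,US=1,PS=0
  L2 @0x4F[24] → 0x50007  P=1,RW=1,US=1,PS=0
  L3 @0x50[29] → 0x54007  P=1,RW=1,US=1,PS=0
  → PA=0x5414C  (4 entries read)

TLB: [["0xE8002C12", "0x33"], ["0x80302200", "0x1E"], ["0xB0083E1A", "0x3D"], ["0x38301D", "0x54"]]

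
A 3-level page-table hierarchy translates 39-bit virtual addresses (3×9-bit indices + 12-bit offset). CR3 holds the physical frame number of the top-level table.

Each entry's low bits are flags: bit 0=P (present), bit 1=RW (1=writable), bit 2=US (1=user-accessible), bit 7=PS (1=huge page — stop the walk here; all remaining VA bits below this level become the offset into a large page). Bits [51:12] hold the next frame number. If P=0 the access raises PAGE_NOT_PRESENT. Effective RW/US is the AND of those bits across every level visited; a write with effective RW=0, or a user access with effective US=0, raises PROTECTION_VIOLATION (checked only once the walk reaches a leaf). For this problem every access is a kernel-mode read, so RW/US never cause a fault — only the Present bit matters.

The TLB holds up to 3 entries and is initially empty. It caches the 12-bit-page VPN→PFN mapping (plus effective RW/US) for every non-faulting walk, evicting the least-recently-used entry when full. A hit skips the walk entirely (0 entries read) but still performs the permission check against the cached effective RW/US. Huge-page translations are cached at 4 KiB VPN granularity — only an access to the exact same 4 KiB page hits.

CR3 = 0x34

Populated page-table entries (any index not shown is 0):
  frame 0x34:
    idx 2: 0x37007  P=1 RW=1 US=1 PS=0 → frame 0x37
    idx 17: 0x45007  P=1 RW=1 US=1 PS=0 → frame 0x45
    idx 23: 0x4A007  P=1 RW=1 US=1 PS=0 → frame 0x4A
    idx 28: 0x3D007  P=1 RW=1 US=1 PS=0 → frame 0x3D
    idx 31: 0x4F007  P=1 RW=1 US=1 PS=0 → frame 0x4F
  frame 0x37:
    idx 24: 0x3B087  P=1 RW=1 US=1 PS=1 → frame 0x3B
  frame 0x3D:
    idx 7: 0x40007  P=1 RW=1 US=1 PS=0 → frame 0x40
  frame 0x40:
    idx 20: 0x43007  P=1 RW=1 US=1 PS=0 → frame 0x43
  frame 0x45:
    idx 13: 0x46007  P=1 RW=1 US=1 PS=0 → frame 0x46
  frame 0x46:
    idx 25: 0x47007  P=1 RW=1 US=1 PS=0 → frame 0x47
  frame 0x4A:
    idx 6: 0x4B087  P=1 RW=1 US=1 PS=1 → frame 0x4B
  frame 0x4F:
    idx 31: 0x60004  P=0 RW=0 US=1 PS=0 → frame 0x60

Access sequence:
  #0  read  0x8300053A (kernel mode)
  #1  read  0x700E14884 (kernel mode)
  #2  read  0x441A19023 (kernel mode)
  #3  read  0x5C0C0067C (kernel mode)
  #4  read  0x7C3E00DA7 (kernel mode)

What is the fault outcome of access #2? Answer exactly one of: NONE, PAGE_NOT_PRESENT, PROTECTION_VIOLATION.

Walk each access:
#0 VA=0x8300053A (r,kernel):
  L0: frame=0x34 idx=2 entry=0x37007 [P=1 RW=1 US=1 PS=0]
  L1: frame=0x37 idx=24 entry=0x3B087 [P=1 RW=1 US=1 PS=1]
  ⇒ phys 0x3B53A (huge @L1)  [2 reads]
#1 VA=0x700E14884 (r,kernel):
  L0: frame=0x34 idx=28 entry=0x3D007 [P=1 RW=1 US=1 PS=0]
  L1: frame=0x3D idx=7 entry=0x40007 [P=1 RW=1 US=1 PS=0]
  L2: frame=0x40 idx=20 entry=0x43007 [P=1 RW=1 US=1 PS=0]
  ⇒ phys 0x43884  [3 reads]
#2 VA=0x441A19023 (r,kernel):
  L0: frame=0x34 idx=17 entry=0x45007 [P=1 RW=1 US=1 PS=0]
  L1: frame=0x45 idx=13 entry=0x46007 [P=1 RW=1 US=1 PS=0]
  L2: frame=0x46 idx=25 entry=0x47007 [P=1 RW=1 US=1 PS=0]
  ⇒ phys 0x47023  [3 reads]
#3 VA=0x5C0C0067C (r,kernel):
  L0: frame=0x34 idx=23 entry=0x4A007 [P=1 RW=1 US=1 PS=0]
  L1: frame=0x4A idx=6 entry=0x4B087 [P=1 RW=1 US=1 PS=1]
  ⇒ phys 0x4B67C (huge @L1)  [2 reads]
#4 VA=0x7C3E00DA7 (r,kernel):
  L0: frame=0x34 idx=31 entry=0x4F007 [P=1 RW=1 US=1 PS=0]
  L1: frame=0x4F idx=31 entry=0x60004 [P=0 RW=0 US=1 PS=0]
  ⇒ fault: PAGE_NOT_PRESENT  — 2 lookups

Access #2 fault: NONE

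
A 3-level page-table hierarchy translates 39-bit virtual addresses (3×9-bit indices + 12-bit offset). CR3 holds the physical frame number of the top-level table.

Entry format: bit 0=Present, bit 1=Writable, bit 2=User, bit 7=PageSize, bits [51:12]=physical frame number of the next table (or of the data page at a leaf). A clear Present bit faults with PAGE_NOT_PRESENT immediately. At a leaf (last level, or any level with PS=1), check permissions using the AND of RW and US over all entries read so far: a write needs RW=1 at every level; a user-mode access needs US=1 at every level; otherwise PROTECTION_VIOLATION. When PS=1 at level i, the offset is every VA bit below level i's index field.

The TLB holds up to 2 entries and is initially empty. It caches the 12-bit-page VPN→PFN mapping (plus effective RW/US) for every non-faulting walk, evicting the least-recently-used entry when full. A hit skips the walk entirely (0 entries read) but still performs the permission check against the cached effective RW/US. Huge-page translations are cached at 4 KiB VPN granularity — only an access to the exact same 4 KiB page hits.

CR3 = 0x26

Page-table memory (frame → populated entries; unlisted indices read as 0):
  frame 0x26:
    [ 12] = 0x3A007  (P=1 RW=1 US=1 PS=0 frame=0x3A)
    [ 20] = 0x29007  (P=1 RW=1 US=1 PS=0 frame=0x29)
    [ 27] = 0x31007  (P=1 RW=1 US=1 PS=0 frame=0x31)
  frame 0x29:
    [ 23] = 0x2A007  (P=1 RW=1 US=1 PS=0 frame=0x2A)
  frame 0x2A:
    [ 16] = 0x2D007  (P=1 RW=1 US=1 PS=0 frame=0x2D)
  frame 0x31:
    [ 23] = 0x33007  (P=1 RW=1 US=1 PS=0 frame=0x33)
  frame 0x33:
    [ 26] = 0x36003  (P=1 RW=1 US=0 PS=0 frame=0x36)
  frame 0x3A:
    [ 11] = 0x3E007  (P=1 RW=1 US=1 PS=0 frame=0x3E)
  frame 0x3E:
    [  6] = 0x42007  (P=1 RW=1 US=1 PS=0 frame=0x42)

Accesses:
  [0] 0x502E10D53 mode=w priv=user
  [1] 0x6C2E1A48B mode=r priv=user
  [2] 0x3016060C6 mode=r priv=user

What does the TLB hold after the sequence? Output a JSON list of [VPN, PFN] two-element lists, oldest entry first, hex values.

Per-access translation:
#0 VA=0x502E10D53 (w,user):
  lvl0: tbl 0x26, slot 20 ⇒ 0x29007 (P1/RW1/US1/PS0)
  lvl1: tbl 0x29, slot 23 ⇒ 0x2A007 (P1/RW1/US1/PS0)
  lvl2: tbl 0x2A, slot 16 ⇒ 0x2D007 (P1/RW1/US1/PS0)
  ⇒ phys 0x2DD53  [3 reads]
#1 VA=0x6C2E1A48B (r,user):
  lvl0: tbl 0x26, slot 27 ⇒ 0x31007 (P1/RW1/US1/PS0)
  lvl1: tbl 0x31, slot 23 ⇒ 0x33007 (P1/RW1/US1/PS0)
  lvl2: tbl 0x33, slot 26 ⇒ 0x36003 (P1/RW1/US0/PS0)
  ✗ PROTECTION_VIOLATION  [3 reads]
#2 VA=0x3016060C6 (r,user):
  lvl0: tbl 0x26, slot 12 ⇒ 0x3A007 (P1/RW1/US1/PS0)
  lvl1: tbl 0x3A, slot 11 ⇒ 0x3E007 (P1/RW1/US1/PS0)
  lvl2: tbl 0x3E, slot 6 ⇒ 0x42007 (P1/RW1/US1/PS0)
  ⇒ phys 0x420C6  [3 reads]

TLB: [["0x502E10", "0x2D"], ["0x301606", "0x42"]]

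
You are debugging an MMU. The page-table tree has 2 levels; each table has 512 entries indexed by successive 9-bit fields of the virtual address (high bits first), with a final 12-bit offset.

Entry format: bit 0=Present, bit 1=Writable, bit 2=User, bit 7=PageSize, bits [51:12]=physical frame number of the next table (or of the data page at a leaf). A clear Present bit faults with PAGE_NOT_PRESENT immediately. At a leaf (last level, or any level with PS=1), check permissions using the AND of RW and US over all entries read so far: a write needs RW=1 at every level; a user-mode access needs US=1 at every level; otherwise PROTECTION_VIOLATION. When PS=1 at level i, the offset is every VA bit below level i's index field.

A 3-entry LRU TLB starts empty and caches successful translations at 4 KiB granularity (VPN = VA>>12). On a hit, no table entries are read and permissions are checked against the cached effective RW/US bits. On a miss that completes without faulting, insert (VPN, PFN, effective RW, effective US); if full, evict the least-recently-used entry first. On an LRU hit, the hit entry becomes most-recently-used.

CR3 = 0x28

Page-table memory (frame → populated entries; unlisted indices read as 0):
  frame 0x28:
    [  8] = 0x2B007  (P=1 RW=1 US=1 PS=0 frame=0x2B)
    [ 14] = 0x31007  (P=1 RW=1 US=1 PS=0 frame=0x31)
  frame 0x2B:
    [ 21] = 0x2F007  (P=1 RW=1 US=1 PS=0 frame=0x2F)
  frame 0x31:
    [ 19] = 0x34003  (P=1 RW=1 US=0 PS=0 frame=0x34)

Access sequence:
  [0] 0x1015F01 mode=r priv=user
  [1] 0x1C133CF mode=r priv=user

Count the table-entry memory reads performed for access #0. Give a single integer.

Walk each access:
#0 VA=0x1015F01 (r,user):
  L0: frame=0x28 idx=8 entry=0x2B007 [P=1 RW=1 US=1 PS=0]
  L1: frame=0x2B idx=21 entry=0x2F007 [P=1 RW=1 US=1 PS=0]
  ✓ 0x2FF01  — 2 lookups
#1 VA=0x1C133CF (r,user):
  L0: frame=0x28 idx=14 entry=0x31007 [P=1 RW=1 US=1 PS=0]
  L1: frame=0x31 idx=19 entry=0x34003 [P=1 RW=1 US=0 PS=0]
  ⇒ fault: PROTECTION_VIOLATION  — 2 lookups

Entries read for #0: 2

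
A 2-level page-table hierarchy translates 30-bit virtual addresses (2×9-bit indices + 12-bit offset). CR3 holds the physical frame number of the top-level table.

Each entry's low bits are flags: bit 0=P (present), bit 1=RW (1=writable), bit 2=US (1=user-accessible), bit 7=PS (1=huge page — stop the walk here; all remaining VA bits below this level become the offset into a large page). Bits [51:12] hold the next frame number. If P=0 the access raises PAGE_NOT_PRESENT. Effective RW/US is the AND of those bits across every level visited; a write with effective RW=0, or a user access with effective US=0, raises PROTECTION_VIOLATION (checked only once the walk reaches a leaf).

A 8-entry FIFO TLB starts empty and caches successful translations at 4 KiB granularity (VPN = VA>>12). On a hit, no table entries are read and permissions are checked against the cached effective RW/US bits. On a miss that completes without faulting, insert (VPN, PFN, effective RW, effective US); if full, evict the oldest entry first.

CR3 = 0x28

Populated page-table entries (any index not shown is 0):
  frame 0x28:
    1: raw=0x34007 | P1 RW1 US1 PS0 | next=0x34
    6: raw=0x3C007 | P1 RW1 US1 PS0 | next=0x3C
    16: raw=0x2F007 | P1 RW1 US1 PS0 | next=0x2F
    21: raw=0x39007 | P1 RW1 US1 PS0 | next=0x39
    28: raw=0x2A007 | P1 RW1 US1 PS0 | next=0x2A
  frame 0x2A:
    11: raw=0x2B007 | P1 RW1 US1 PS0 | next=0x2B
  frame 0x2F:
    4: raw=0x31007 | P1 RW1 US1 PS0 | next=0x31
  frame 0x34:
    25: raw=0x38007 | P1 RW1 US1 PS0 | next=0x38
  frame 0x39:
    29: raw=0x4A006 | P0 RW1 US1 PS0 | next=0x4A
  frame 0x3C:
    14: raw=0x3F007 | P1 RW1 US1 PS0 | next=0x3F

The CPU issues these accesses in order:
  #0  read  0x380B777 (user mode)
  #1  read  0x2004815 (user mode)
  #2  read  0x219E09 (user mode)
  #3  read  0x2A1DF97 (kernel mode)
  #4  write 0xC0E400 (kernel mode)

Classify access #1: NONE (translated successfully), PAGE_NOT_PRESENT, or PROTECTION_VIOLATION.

Trace:
#0 VA=0x380B777 (r,user):
  lvl0: tbl 0x28, slot 28 ⇒ 0x2A007 (P1/RW1/US1/PS0)
  lvl1: tbl 0x2A, slot 11 ⇒ 0x2B007 (P1/RW1/US1/PS0)
  ⇒ phys 0x2B777  [2 reads]
#1 VA=0x2004815 (r,user):
  lvl0: tbl 0x28, slot 16 ⇒ 0x2F007 (P1/RW1/US1/PS0)
  lvl1: tbl 0x2F, slot 4 ⇒ 0x31007 (P1/RW1/US1/PS0)
  ⇒ phys 0x31815  [2 reads]
#2 VA=0x219E09 (r,user):
  lvl0: tbl 0x28, slot 1 ⇒ 0x34007 (P1/RW1/US1/PS0)
  lvl1: tbl 0x34, slot 25 ⇒ 0x38007 (P1/RW1/US1/PS0)
  ⇒ phys 0x38E09  [2 reads]
#3 VA=0x2A1DF97 (r,kernel):
  lvl0: tbl 0x28, slot 21 ⇒ 0x39007 (P1/RW1/US1/PS0)
  lvl1: tbl 0x39, slot 29 ⇒ 0x4A006 (P0/RW1/US1/PS0)
  → PAGE_NOT_PRESENT  (2 entries read)
#4 VA=0xC0E400 (w,kernel):
  lvl0: tbl 0x28, slot 6 ⇒ 0x3C007 (P1/RW1/US1/PS0)
  lvl1: tbl 0x3C, slot 14 ⇒ 0x3F007 (P1/RW1/US1/PS0)
  ⇒ phys 0x3F400  [2 reads]

Access #1 fault: NONE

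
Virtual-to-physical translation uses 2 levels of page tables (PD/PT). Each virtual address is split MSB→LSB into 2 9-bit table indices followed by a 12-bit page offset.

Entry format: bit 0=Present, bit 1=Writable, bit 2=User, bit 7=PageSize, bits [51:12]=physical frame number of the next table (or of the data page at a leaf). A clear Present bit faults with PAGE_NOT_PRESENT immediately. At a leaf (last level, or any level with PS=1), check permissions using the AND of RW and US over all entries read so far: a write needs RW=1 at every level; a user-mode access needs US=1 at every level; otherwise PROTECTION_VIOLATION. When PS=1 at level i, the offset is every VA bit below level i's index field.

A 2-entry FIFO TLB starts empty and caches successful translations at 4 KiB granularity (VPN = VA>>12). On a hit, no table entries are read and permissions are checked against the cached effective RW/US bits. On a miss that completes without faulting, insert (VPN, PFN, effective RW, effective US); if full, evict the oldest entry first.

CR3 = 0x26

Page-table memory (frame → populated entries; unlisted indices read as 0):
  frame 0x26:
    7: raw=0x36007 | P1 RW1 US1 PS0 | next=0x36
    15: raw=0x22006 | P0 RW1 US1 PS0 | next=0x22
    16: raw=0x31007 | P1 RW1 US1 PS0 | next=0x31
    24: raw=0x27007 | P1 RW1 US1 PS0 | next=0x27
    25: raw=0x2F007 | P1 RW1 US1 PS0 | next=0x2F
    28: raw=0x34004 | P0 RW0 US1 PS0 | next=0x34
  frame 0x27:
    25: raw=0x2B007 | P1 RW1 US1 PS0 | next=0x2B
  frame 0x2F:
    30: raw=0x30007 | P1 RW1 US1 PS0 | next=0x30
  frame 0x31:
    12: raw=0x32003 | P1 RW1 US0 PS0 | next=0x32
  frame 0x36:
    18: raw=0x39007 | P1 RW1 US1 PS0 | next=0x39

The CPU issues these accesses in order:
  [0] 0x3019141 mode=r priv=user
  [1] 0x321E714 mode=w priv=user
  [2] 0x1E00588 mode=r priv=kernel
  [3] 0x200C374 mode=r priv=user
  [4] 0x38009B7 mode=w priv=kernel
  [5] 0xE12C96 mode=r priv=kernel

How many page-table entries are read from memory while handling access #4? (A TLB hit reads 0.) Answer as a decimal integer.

Walk each access:
#0 VA=0x3019141 (r,user):
  [0] read 0x26 idx=24: raw=0x27007 flags P=1 W=1 U=1 S=0
  [1] read 0x27 idx=25: raw=0x2B007 flags P=1 W=1 U=1 S=0
  ✓ 0x2B141  — 2 lookups
#1 VA=0x321E714 (w,user):
  [0] read 0x26 idx=25: raw=0x2F007 flags P=1 W=1 U=1 S=0
  [1] read 0x2F idx=30: raw=0x30007 flags P=1 W=1 U=1 S=0
  ✓ 0x30714  — 2 lookups
#2 VA=0x1E00588 (r,kernel):
  [0] read 0x26 idx=15: raw=0x22006 flags P=0 W=1 U=1 S=0
  ✗ PAGE_NOT_PRESENT  [1 reads]
#3 VA=0x200C374 (r,user):
  [0] read 0x26 idx=16: raw=0x31007 flags P=1 W=1 U=1 S=0
  [1] read 0x31 idx=12: raw=0x32003 flags P=1 W=1 U=0 S=0
  ✗ PROTECTION_VIOLATION  [2 reads]
#4 VA=0x38009B7 (w,kernel):
  [0] read 0x26 idx=28: raw=0x34004 flags P=0 W=0 U=1 S=0
  ✗ PAGE_NOT_PRESENT  [1 reads]
#5 VA=0xE12C96 (r,kernel):
  [0] read 0x26 idx=7: raw=0x36007 flags P=1 W=1 U=1 S=0
  [1] read 0x36 idx=18: raw=0x39007 flags P=1 W=1 U=1 S=0
  ✓ 0x39C96  — 2 lookups

Entries read for #4: 1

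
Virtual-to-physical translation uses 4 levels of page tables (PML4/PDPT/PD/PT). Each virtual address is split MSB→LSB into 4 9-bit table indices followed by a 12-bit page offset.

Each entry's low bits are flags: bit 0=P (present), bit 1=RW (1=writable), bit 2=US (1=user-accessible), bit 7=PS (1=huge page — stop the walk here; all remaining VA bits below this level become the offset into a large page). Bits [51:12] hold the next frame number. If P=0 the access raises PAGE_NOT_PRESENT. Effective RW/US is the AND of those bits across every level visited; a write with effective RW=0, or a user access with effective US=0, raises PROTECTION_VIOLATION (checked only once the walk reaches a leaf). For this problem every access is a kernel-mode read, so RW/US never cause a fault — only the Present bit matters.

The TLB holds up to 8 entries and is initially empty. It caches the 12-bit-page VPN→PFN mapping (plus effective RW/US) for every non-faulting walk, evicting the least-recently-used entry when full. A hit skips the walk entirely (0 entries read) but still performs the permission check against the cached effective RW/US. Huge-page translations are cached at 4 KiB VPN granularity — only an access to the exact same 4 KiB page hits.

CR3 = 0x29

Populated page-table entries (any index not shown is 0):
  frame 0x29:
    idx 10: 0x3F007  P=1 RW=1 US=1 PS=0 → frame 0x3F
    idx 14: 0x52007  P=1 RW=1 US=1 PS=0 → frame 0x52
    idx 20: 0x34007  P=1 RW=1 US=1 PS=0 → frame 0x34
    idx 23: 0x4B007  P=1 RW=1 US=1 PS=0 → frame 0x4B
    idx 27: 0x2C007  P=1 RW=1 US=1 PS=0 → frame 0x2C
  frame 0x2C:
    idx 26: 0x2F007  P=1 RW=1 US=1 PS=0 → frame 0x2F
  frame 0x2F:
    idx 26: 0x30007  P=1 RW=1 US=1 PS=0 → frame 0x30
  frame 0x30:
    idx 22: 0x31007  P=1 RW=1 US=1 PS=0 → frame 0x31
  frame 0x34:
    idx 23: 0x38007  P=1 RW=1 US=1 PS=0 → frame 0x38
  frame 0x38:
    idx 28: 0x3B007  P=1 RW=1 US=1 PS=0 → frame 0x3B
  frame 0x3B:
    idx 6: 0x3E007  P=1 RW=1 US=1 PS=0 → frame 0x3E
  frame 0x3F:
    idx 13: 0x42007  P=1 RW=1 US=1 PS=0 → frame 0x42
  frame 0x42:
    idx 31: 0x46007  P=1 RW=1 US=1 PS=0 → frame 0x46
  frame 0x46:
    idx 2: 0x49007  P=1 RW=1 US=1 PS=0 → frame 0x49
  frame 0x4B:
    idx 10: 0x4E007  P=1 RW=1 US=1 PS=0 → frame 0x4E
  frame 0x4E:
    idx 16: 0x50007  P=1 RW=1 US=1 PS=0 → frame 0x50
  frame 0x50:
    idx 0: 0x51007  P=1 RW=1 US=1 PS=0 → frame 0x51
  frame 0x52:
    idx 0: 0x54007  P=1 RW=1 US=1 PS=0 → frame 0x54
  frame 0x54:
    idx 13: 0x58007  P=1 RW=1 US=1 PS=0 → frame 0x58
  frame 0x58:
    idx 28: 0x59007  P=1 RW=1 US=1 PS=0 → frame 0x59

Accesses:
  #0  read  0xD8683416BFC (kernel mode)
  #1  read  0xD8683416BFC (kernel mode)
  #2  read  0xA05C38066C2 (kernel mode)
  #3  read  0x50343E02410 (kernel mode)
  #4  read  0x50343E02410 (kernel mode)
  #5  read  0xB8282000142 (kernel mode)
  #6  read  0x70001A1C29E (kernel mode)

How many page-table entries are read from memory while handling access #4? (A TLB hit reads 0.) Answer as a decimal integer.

Per-access translation:
#0 VA=0xD8683416BFC (r,kernel):
  lvl0: tbl 0x29, slot 27 ⇒ 0x2C007 (P1/RW1/US1/PS0)
  lvl1: tbl 0x2C, slot 26 ⇒ 0x2F007 (P1/RW1/US1/PS0)
  lvl2: tbl 0x2F, slot 26 ⇒ 0x30007 (P1/RW1/US1/PS0)
  lvl3: tbl 0x30, slot 22 ⇒ 0x31007 (P1/RW1/US1/PS0)
  ⇒ phys 0x31BFC  [4 reads]
#1 VA=0xD8683416BFC (r,kernel):
  TLB hit vpn=0xD8683416 → PA=0x31BFC
#2 VA=0xA05C38066C2 (r,kernel):
  lvl0: tbl 0x29, slot 20 ⇒ 0x34007 (P1/RW1/US1/PS0)
  lvl1: tbl 0x34, slot 23 ⇒ 0x38007 (P1/RW1/US1/PS0)
  lvl2: tbl 0x38, slot 28 ⇒ 0x3B007 (P1/RW1/US1/PS0)
  lvl3: tbl 0x3B, slot 6 ⇒ 0x3E007 (P1/RW1/US1/PS0)
  ⇒ phys 0x3E6C2  [4 reads]
#3 VA=0x50343E02410 (r,kernel):
  lvl0: tbl 0x29, slot 10 ⇒ 0x3F007 (P1/RW1/US1/PS0)
  lvl1: tbl 0x3F, slot 13 ⇒ 0x42007 (P1/RW1/US1/PS0)
  lvl2: tbl 0x42, slot 31 ⇒ 0x46007 (P1/RW1/US1/PS0)
  lvl3: tbl 0x46, slot 2 ⇒ 0x49007 (P1/RW1/US1/PS0)
  ⇒ phys 0x49410  [4 reads]
#4 VA=0x50343E02410 (r,kernel):
  TLB hit vpn=0x50343E02 → PA=0x49410
#5 VA=0xB8282000142 (r,kernel):
  lvl0: tbl 0x29, slot 23 ⇒ 0x4B007 (P1/RW1/US1/PS0)
  lvl1: tbl 0x4B, slot 10 ⇒ 0x4E007 (P1/RW1/US1/PS0)
  lvl2: tbl 0x4E, slot 16 ⇒ 0x50007 (P1/RW1/US1/PS0)
  lvl3: tbl 0x50, slot 0 ⇒ 0x51007 (P1/RW1/US1/PS0)
  ⇒ phys 0x51142  [4 reads]
#6 VA=0x70001A1C29E (r,kernel):
  lvl0: tbl 0x29, slot 14 ⇒ 0x52007 (P1/RW1/US1/PS0)
  lvl1: tbl 0x52, slot 0 ⇒ 0x54007 (P1/RW1/US1/PS0)
  lvl2: tbl 0x54, slot 13 ⇒ 0x58007 (P1/RW1/US1/PS0)
  lvl3: tbl 0x58, slot 28 ⇒ 0x59007 (P1/RW1/US1/PS0)
  ⇒ phys 0x5929E  [4 reads]

Entries read for #4: 0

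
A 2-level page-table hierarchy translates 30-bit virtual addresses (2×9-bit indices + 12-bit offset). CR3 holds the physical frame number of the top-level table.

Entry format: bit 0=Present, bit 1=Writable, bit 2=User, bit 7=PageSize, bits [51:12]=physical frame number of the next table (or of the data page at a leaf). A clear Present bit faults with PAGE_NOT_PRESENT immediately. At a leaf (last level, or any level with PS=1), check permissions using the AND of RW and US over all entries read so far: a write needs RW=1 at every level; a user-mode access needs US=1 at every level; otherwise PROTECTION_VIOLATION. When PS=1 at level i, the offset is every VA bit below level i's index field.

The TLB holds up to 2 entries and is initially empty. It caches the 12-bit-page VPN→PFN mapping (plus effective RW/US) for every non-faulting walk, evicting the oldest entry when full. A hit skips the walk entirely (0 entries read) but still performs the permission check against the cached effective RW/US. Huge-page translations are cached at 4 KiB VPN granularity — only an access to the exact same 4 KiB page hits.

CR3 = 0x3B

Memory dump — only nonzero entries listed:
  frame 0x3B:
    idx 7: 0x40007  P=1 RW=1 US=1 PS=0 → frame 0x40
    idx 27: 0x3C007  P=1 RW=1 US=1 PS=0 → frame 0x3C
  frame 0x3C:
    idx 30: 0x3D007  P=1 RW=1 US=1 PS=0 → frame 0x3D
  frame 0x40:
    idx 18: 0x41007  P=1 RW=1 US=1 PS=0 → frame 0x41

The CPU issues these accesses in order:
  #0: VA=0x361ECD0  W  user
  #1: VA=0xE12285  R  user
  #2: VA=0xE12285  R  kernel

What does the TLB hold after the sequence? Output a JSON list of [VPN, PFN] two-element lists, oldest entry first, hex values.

Trace:
#0 VA=0x361ECD0 (w,user):
  L0: frame=0x3B idx=27 entry=0x3C007 [P=1 RW=1 US=1 PS=0]
  L1: frame=0x3C idx=30 entry=0x3D007 [P=1 RW=1 US=1 PS=0]
  ⇒ phys 0x3DCD0  [2 reads]
#1 VA=0xE12285 (r,user):
  L0: frame=0x3B idx=7 entry=0x40007 [P=1 RW=1 US=1 PS=0]
  L1: frame=0x40 idx=18 entry=0x41007 [P=1 RW=1 US=1 PS=0]
  ⇒ phys 0x41285  [2 reads]
#2 VA=0xE12285 (r,kernel):
  TLB hit vpn=0xE12 → PA=0x41285

TLB: [["0x361E", "0x3D"], ["0xE12", "0x41"]]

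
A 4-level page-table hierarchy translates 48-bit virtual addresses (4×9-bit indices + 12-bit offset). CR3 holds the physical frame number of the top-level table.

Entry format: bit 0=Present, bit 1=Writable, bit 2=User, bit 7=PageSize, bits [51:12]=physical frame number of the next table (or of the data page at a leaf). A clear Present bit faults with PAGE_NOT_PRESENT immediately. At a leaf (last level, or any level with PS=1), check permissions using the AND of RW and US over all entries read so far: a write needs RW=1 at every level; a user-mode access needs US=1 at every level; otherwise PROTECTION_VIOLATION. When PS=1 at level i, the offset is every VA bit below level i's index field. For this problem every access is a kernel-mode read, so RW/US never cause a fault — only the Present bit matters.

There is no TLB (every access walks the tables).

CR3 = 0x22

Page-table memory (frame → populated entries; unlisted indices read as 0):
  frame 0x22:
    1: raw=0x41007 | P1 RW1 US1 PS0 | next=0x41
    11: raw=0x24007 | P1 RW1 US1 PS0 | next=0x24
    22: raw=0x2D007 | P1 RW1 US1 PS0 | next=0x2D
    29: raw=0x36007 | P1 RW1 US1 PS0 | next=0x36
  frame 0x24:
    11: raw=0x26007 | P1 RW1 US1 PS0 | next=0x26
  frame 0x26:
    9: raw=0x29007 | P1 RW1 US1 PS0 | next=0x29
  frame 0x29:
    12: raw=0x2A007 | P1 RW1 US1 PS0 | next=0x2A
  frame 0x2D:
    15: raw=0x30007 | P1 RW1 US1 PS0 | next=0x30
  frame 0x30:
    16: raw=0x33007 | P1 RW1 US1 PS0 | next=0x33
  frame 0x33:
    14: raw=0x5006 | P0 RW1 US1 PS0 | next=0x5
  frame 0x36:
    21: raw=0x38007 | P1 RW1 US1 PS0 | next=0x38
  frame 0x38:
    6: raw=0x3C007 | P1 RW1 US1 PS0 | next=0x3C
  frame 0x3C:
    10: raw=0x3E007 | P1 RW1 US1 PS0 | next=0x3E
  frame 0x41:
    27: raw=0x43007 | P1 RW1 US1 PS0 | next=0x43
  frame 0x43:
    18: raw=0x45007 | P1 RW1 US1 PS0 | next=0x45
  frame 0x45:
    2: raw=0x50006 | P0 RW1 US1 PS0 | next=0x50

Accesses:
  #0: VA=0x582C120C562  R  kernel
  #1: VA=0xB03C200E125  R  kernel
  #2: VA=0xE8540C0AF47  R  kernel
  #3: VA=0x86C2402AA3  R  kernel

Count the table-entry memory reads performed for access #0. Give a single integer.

Walk each access:
#0 VA=0x582C120C562 (r,kernel):
  lvl0: tbl 0x22, slot 11 ⇒ 0x24007 (P1/RW1/US1/PS0)
  lvl1: tbl 0x24, slot 11 ⇒ 0x26007 (P1/RW1/US1/PS0)
  lvl2: tbl 0x26, slot 9 ⇒ 0x29007 (P1/RW1/US1/PS0)
  lvl3: tbl 0x29, slot 12 ⇒ 0x2A007 (P1/RW1/US1/PS0)
  ✓ 0x2A562  — 4 lookups
#1 VA=0xB03C200E125 (r,kernel):
  lvl0: tbl 0x22, slot 22 ⇒ 0x2D007 (P1/RW1/US1/PS0)
  lvl1: tbl 0x2D, slot 15 ⇒ 0x30007 (P1/RW1/US1/PS0)
  lvl2: tbl 0x30, slot 16 ⇒ 0x33007 (P1/RW1/US1/PS0)
  lvl3: tbl 0x33, slot 14 ⇒ 0x5006 (P0/RW1/US1/PS0)
  ⇒ fault: PAGE_NOT_PRESENT  — 4 lookups
#2 VA=0xE8540C0AF47 (r,kernel):
  lvl0: tbl 0x22, slot 29 ⇒ 0x36007 (P1/RW1/US1/PS0)
  lvl1: tbl 0x36, slot 21 ⇒ 0x38007 (P1/RW1/US1/PS0)
  lvl2: tbl 0x38, slot 6 ⇒ 0x3C007 (P1/RW1/US1/PS0)
  lvl3: tbl 0x3C, slot 10 ⇒ 0x3E007 (P1/RW1/US1/PS0)
  ✓ 0x3EF47  — 4 lookups
#3 VA=0x86C2402AA3 (r,kernel):
  lvl0: tbl 0x22, slot 1 ⇒ 0x41007 (P1/RW1/US1/PS0)
  lvl1: tbl 0x41, slot 27 ⇒ 0x43007 (P1/RW1/US1/PS0)
  lvl2: tbl 0x43, slot 18 ⇒ 0x45007 (P1/RW1/US1/PS0)
  lvl3: tbl 0x45, slot 2 ⇒ 0x50006 (P0/RW1/US1/PS0)
  ⇒ fault: PAGE_NOT_PRESENT  — 4 lookups

Entries read for #0: 4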